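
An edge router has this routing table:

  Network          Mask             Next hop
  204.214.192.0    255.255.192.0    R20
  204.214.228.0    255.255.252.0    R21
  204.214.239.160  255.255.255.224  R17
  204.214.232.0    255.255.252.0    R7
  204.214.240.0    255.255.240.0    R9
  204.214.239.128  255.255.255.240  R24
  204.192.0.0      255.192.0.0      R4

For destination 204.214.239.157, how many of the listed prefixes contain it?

2

Prefixes containing 204.214.239.157:
  204.192.0.0/10 (204.192.0.0 - 204.255.255.255)
  204.214.192.0/18 (204.214.192.0 - 204.214.255.255)
Total matching entries: 2.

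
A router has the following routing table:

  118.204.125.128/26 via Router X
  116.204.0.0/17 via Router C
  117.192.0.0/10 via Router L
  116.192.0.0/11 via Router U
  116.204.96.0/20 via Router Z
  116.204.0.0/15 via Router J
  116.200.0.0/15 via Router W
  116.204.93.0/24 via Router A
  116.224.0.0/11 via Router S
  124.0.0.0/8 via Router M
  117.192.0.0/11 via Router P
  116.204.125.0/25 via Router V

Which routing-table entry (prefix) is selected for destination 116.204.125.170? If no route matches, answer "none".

Entries matching 116.204.125.170:
  116.192.0.0/11 (116.192.0.0 - 116.223.255.255)
  116.204.0.0/15 (116.204.0.0 - 116.205.255.255)
  116.204.0.0/17 (116.204.0.0 - 116.204.127.255)
Most specific is 116.204.0.0/17.

116.204.0.0/17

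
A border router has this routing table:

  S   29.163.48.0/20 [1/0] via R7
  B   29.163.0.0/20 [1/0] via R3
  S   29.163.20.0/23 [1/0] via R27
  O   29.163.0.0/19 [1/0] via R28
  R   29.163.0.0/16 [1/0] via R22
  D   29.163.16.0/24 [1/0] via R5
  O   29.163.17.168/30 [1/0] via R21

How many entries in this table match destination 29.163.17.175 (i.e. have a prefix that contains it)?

Prefixes containing 29.163.17.175:
  29.163.0.0/16 (29.163.0.0 - 29.163.255.255)
  29.163.0.0/19 (29.163.0.0 - 29.163.31.255)
Total matching entries: 2.

2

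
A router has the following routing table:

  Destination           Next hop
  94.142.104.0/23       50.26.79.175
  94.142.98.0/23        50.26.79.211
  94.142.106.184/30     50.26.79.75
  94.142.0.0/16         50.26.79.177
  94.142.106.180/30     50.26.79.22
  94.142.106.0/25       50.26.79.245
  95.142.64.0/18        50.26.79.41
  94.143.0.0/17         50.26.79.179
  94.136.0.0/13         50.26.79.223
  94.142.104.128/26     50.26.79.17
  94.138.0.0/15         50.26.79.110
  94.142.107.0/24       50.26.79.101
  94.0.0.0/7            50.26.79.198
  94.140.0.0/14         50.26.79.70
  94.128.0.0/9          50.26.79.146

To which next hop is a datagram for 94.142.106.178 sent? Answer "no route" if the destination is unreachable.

Routes whose prefix contains 94.142.106.178:
  94.0.0.0/7 (94.0.0.0 - 95.255.255.255) -> 50.26.79.198
  94.128.0.0/9 (94.128.0.0 - 94.255.255.255) -> 50.26.79.146
  94.136.0.0/13 (94.136.0.0 - 94.143.255.255) -> 50.26.79.223
  94.140.0.0/14 (94.140.0.0 - 94.143.255.255) -> 50.26.79.70
  94.142.0.0/16 (94.142.0.0 - 94.142.255.255) -> 50.26.79.177
More-specific entries that do NOT match:
  94.142.106.184/30 (94.142.106.184 - 94.142.106.187) does not contain 94.142.106.178
  94.142.106.180/30 (94.142.106.180 - 94.142.106.183) does not contain 94.142.106.178
  94.142.104.128/26 (94.142.104.128 - 94.142.104.191) does not contain 94.142.106.178
  94.142.106.0/25 (94.142.106.0 - 94.142.106.127) does not contain 94.142.106.178
  94.142.107.0/24 (94.142.107.0 - 94.142.107.255) does not contain 94.142.106.178
  94.142.104.0/23 (94.142.104.0 - 94.142.105.255) does not contain 94.142.106.178
  94.142.98.0/23 (94.142.98.0 - 94.142.99.255) does not contain 94.142.106.178
  95.142.64.0/18 (95.142.64.0 - 95.142.127.255) does not contain 94.142.106.178
  94.143.0.0/17 (94.143.0.0 - 94.143.127.255) does not contain 94.142.106.178
Longest matching prefix is /16 -> next hop 50.26.79.177.

50.26.79.177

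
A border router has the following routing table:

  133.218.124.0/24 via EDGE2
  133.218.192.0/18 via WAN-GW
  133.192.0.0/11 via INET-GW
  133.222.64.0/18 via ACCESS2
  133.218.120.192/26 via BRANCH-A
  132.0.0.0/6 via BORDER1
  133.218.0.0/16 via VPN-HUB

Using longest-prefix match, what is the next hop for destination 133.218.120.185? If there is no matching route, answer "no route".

Routes whose prefix contains 133.218.120.185:
  132.0.0.0/6 (132.0.0.0 - 135.255.255.255) -> BORDER1
  133.192.0.0/11 (133.192.0.0 - 133.223.255.255) -> INET-GW
  133.218.0.0/16 (133.218.0.0 - 133.218.255.255) -> VPN-HUB
More-specific entries that do NOT match:
  133.218.120.192/26 (133.218.120.192 - 133.218.120.255) does not contain 133.218.120.185
  133.218.124.0/24 (133.218.124.0 - 133.218.124.255) does not contain 133.218.120.185
  133.218.192.0/18 (133.218.192.0 - 133.218.255.255) does not contain 133.218.120.185
  133.222.64.0/18 (133.222.64.0 - 133.222.127.255) does not contain 133.218.120.185
Longest matching prefix is /16 -> next hop VPN-HUB.

VPN-HUB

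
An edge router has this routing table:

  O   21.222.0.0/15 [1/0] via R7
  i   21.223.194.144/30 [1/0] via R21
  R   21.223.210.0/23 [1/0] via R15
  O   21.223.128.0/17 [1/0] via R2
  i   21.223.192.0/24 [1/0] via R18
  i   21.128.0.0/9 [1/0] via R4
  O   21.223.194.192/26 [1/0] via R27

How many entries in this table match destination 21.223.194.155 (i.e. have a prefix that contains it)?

3

Prefixes containing 21.223.194.155:
  21.128.0.0/9 (21.128.0.0 - 21.255.255.255)
  21.222.0.0/15 (21.222.0.0 - 21.223.255.255)
  21.223.128.0/17 (21.223.128.0 - 21.223.255.255)
Total matching entries: 3.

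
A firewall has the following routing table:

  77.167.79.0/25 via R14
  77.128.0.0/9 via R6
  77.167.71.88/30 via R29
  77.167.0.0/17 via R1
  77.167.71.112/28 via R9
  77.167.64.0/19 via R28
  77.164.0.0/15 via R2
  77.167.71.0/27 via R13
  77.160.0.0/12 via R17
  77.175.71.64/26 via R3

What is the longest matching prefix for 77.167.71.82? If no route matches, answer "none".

Entries matching 77.167.71.82:
  77.128.0.0/9 (77.128.0.0 - 77.255.255.255)
  77.160.0.0/12 (77.160.0.0 - 77.175.255.255)
  77.167.0.0/17 (77.167.0.0 - 77.167.127.255)
  77.167.64.0/19 (77.167.64.0 - 77.167.95.255)
Most specific is 77.167.64.0/19.

77.167.64.0/19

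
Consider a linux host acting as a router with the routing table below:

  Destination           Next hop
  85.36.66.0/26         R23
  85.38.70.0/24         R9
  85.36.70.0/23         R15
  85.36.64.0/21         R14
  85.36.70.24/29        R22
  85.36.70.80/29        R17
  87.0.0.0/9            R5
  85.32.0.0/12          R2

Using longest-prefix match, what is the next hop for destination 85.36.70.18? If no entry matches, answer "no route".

Routes whose prefix contains 85.36.70.18:
  85.32.0.0/12 (85.32.0.0 - 85.47.255.255) -> R2
  85.36.64.0/21 (85.36.64.0 - 85.36.71.255) -> R14
  85.36.70.0/23 (85.36.70.0 - 85.36.71.255) -> R15
More-specific entries that do NOT match:
  85.36.70.24/29 (85.36.70.24 - 85.36.70.31) does not contain 85.36.70.18
  85.36.70.80/29 (85.36.70.80 - 85.36.70.87) does not contain 85.36.70.18
  85.36.66.0/26 (85.36.66.0 - 85.36.66.63) does not contain 85.36.70.18
  85.38.70.0/24 (85.38.70.0 - 85.38.70.255) does not contain 85.36.70.18
Longest matching prefix is /23 -> next hop R15.

R15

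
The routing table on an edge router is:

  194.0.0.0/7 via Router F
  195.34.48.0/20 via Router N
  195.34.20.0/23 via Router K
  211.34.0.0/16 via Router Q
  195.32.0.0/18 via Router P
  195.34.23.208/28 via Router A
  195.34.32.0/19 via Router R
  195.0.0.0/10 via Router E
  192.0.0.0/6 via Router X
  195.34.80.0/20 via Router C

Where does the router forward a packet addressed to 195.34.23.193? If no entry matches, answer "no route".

Routes whose prefix contains 195.34.23.193:
  192.0.0.0/6 (192.0.0.0 - 195.255.255.255) -> Router X
  194.0.0.0/7 (194.0.0.0 - 195.255.255.255) -> Router F
  195.0.0.0/10 (195.0.0.0 - 195.63.255.255) -> Router E
More-specific entries that do NOT match:
  195.34.23.208/28 (195.34.23.208 - 195.34.23.223) does not contain 195.34.23.193
  195.34.20.0/23 (195.34.20.0 - 195.34.21.255) does not contain 195.34.23.193
  195.34.48.0/20 (195.34.48.0 - 195.34.63.255) does not contain 195.34.23.193
  195.34.80.0/20 (195.34.80.0 - 195.34.95.255) does not contain 195.34.23.193
  195.34.32.0/19 (195.34.32.0 - 195.34.63.255) does not contain 195.34.23.193
  195.32.0.0/18 (195.32.0.0 - 195.32.63.255) does not contain 195.34.23.193
  211.34.0.0/16 (211.34.0.0 - 211.34.255.255) does not contain 195.34.23.193
Longest matching prefix is /10 -> next hop Router E.

Router E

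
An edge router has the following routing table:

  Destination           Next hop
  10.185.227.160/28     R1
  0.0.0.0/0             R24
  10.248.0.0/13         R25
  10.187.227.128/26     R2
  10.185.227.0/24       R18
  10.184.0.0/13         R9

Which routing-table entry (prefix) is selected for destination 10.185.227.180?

Entries matching 10.185.227.180:
  0.0.0.0/0 (default, matches everything)
  10.184.0.0/13 (10.184.0.0 - 10.191.255.255)
  10.185.227.0/24 (10.185.227.0 - 10.185.227.255)
Most specific is 10.185.227.0/24.

10.185.227.0/24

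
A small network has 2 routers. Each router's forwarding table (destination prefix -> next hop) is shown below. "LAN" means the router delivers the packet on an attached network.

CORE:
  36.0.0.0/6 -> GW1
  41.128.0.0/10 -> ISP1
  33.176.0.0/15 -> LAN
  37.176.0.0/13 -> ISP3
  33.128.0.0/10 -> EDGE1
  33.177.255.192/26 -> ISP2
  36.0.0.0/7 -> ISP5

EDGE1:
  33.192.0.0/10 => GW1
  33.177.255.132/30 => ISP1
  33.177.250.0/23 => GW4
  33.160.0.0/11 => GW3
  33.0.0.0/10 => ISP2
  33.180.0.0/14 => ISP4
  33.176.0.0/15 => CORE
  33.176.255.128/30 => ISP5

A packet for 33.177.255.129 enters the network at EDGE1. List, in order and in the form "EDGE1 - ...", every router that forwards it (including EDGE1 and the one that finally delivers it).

At EDGE1: longest match for 33.177.255.129 is 33.176.0.0/15 -> CORE
At CORE: longest match for 33.177.255.129 is 33.176.0.0/15 -> LAN

EDGE1 - CORE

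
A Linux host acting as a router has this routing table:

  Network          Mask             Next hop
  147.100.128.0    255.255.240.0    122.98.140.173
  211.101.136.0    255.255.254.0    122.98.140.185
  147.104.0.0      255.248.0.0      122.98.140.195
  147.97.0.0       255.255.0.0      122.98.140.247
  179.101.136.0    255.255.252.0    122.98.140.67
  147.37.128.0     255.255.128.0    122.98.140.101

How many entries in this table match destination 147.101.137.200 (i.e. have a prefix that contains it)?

No listed prefix contains 147.101.137.200.
Total matching entries: 0.

0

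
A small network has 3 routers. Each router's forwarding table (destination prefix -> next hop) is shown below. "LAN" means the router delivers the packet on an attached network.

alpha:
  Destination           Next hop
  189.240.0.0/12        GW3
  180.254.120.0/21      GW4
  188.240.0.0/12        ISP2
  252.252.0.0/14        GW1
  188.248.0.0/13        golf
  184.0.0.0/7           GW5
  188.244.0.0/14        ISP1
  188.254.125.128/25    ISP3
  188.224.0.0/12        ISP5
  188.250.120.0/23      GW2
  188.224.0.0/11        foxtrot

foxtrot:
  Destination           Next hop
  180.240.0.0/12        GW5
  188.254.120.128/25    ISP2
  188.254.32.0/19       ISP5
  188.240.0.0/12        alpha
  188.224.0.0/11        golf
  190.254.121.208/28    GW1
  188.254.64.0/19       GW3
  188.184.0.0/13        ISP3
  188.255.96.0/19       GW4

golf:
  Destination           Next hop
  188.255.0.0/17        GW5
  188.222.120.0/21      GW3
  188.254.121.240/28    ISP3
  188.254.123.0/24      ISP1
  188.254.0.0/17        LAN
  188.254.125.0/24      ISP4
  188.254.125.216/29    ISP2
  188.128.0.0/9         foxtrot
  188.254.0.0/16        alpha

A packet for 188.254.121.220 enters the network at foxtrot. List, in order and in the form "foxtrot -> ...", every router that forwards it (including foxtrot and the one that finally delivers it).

foxtrot -> alpha -> golf

At foxtrot: longest match for 188.254.121.220 is 188.240.0.0/12 -> alpha
At alpha: longest match for 188.254.121.220 is 188.248.0.0/13 -> golf
At golf: longest match for 188.254.121.220 is 188.254.0.0/17 -> LAN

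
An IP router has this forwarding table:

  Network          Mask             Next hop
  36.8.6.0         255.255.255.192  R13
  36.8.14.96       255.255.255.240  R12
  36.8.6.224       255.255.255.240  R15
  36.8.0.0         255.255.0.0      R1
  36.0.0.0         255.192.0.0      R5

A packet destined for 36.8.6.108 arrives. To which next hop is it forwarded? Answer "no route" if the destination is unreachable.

Routes whose prefix contains 36.8.6.108:
  36.0.0.0/10 (36.0.0.0 - 36.63.255.255) -> R5
  36.8.0.0/16 (36.8.0.0 - 36.8.255.255) -> R1
More-specific entries that do NOT match:
  36.8.14.96/28 (36.8.14.96 - 36.8.14.111) does not contain 36.8.6.108
  36.8.6.224/28 (36.8.6.224 - 36.8.6.239) does not contain 36.8.6.108
  36.8.6.0/26 (36.8.6.0 - 36.8.6.63) does not contain 36.8.6.108
Longest matching prefix is /16 -> next hop R1.

R1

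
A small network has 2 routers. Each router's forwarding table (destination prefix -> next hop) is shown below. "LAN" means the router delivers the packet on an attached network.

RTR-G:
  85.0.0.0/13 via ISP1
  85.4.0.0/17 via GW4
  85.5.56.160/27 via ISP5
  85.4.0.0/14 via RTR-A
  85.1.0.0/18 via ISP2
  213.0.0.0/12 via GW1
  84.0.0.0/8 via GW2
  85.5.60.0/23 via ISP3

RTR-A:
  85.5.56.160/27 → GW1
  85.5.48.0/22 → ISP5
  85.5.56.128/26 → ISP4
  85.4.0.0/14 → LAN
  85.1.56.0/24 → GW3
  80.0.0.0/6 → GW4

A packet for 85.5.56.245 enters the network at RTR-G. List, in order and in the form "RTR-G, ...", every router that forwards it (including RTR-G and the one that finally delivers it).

RTR-G, RTR-A

At RTR-G: longest match for 85.5.56.245 is 85.4.0.0/14 -> RTR-A
At RTR-A: longest match for 85.5.56.245 is 85.4.0.0/14 -> LAN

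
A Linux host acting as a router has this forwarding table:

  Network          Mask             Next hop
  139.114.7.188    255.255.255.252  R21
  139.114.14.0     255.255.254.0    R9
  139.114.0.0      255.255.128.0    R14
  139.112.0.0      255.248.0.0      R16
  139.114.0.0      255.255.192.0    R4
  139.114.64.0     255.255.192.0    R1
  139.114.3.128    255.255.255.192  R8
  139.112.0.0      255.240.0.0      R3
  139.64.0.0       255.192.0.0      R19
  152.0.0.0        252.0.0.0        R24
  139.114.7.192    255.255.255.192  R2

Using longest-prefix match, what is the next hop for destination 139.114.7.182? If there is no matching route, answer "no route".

R4

Routes whose prefix contains 139.114.7.182:
  139.64.0.0/10 (139.64.0.0 - 139.127.255.255) -> R19
  139.112.0.0/12 (139.112.0.0 - 139.127.255.255) -> R3
  139.112.0.0/13 (139.112.0.0 - 139.119.255.255) -> R16
  139.114.0.0/17 (139.114.0.0 - 139.114.127.255) -> R14
  139.114.0.0/18 (139.114.0.0 - 139.114.63.255) -> R4
More-specific entries that do NOT match:
  139.114.7.188/30 (139.114.7.188 - 139.114.7.191) does not contain 139.114.7.182
  139.114.3.128/26 (139.114.3.128 - 139.114.3.191) does not contain 139.114.7.182
  139.114.7.192/26 (139.114.7.192 - 139.114.7.255) does not contain 139.114.7.182
  139.114.14.0/23 (139.114.14.0 - 139.114.15.255) does not contain 139.114.7.182
Longest matching prefix is /18 -> next hop R4.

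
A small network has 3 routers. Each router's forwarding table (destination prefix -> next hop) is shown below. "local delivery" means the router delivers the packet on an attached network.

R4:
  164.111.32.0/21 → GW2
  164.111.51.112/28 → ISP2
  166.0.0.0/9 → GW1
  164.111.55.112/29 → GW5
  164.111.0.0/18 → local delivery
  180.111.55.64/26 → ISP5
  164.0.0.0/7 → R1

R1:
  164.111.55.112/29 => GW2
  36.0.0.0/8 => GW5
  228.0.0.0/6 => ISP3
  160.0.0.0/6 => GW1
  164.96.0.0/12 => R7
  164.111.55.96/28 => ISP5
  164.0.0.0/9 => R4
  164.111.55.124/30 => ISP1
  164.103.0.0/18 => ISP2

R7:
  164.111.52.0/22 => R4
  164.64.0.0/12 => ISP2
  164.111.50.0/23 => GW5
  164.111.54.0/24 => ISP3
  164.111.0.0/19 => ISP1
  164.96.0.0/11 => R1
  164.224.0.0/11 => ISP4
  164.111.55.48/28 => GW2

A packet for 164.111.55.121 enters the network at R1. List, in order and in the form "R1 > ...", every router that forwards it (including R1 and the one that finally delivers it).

At R1: longest match for 164.111.55.121 is 164.96.0.0/12 -> R7
At R7: longest match for 164.111.55.121 is 164.111.52.0/22 -> R4
At R4: longest match for 164.111.55.121 is 164.111.0.0/18 -> local delivery

R1 > R7 > R4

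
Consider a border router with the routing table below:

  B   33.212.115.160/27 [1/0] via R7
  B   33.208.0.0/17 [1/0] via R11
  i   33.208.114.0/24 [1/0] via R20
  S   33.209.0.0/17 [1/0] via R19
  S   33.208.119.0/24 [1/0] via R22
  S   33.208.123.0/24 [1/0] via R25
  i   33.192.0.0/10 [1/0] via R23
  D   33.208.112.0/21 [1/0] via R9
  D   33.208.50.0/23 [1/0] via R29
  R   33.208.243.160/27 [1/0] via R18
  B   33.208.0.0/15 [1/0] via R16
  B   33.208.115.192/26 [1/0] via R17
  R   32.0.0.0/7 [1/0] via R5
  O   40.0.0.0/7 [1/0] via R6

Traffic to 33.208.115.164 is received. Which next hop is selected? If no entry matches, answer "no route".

Routes whose prefix contains 33.208.115.164:
  32.0.0.0/7 (32.0.0.0 - 33.255.255.255) -> R5
  33.192.0.0/10 (33.192.0.0 - 33.255.255.255) -> R23
  33.208.0.0/15 (33.208.0.0 - 33.209.255.255) -> R16
  33.208.0.0/17 (33.208.0.0 - 33.208.127.255) -> R11
  33.208.112.0/21 (33.208.112.0 - 33.208.119.255) -> R9
More-specific entries that do NOT match:
  33.212.115.160/27 (33.212.115.160 - 33.212.115.191) does not contain 33.208.115.164
  33.208.243.160/27 (33.208.243.160 - 33.208.243.191) does not contain 33.208.115.164
  33.208.115.192/26 (33.208.115.192 - 33.208.115.255) does not contain 33.208.115.164
  33.208.114.0/24 (33.208.114.0 - 33.208.114.255) does not contain 33.208.115.164
  33.208.119.0/24 (33.208.119.0 - 33.208.119.255) does not contain 33.208.115.164
  33.208.123.0/24 (33.208.123.0 - 33.208.123.255) does not contain 33.208.115.164
  33.208.50.0/23 (33.208.50.0 - 33.208.51.255) does not contain 33.208.115.164
Longest matching prefix is /21 -> next hop R9.

R9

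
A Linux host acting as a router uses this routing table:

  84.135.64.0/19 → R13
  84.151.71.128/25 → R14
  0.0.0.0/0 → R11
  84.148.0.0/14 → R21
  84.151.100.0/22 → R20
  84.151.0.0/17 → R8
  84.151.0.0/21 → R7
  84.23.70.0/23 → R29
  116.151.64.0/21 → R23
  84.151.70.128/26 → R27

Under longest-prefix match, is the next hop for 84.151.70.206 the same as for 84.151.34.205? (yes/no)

yes

84.151.70.206: longest match 84.151.0.0/17 -> R8
84.151.34.205: longest match 84.151.0.0/17 -> R8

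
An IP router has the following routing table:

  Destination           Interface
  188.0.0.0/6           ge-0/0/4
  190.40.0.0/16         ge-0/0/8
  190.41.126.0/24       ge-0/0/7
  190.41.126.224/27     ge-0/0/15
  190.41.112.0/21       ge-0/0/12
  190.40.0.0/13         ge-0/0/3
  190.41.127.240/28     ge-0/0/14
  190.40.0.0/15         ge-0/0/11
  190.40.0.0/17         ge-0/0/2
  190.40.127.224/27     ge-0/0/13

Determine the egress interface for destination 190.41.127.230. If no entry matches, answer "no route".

Routes whose prefix contains 190.41.127.230:
  188.0.0.0/6 (188.0.0.0 - 191.255.255.255) -> ge-0/0/4
  190.40.0.0/13 (190.40.0.0 - 190.47.255.255) -> ge-0/0/3
  190.40.0.0/15 (190.40.0.0 - 190.41.255.255) -> ge-0/0/11
More-specific entries that do NOT match:
  190.41.127.240/28 (190.41.127.240 - 190.41.127.255) does not contain 190.41.127.230
  190.41.126.224/27 (190.41.126.224 - 190.41.126.255) does not contain 190.41.127.230
  190.40.127.224/27 (190.40.127.224 - 190.40.127.255) does not contain 190.41.127.230
  190.41.126.0/24 (190.41.126.0 - 190.41.126.255) does not contain 190.41.127.230
  190.41.112.0/21 (190.41.112.0 - 190.41.119.255) does not contain 190.41.127.230
  190.40.0.0/17 (190.40.0.0 - 190.40.127.255) does not contain 190.41.127.230
  190.40.0.0/16 (190.40.0.0 - 190.40.255.255) does not contain 190.41.127.230
Longest matching prefix is /15 -> interface ge-0/0/11.

ge-0/0/11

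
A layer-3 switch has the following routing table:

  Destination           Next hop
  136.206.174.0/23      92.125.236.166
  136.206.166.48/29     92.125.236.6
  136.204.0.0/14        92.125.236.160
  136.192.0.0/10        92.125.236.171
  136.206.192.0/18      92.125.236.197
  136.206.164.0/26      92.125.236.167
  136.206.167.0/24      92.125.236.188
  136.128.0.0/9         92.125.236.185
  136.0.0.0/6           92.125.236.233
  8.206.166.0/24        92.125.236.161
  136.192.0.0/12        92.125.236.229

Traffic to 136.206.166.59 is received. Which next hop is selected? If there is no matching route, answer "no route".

Routes whose prefix contains 136.206.166.59:
  136.0.0.0/6 (136.0.0.0 - 139.255.255.255) -> 92.125.236.233
  136.128.0.0/9 (136.128.0.0 - 136.255.255.255) -> 92.125.236.185
  136.192.0.0/10 (136.192.0.0 - 136.255.255.255) -> 92.125.236.171
  136.192.0.0/12 (136.192.0.0 - 136.207.255.255) -> 92.125.236.229
  136.204.0.0/14 (136.204.0.0 - 136.207.255.255) -> 92.125.236.160
More-specific entries that do NOT match:
  136.206.166.48/29 (136.206.166.48 - 136.206.166.55) does not contain 136.206.166.59
  136.206.164.0/26 (136.206.164.0 - 136.206.164.63) does not contain 136.206.166.59
  136.206.167.0/24 (136.206.167.0 - 136.206.167.255) does not contain 136.206.166.59
  8.206.166.0/24 (8.206.166.0 - 8.206.166.255) does not contain 136.206.166.59
  136.206.174.0/23 (136.206.174.0 - 136.206.175.255) does not contain 136.206.166.59
  136.206.192.0/18 (136.206.192.0 - 136.206.255.255) does not contain 136.206.166.59
Longest matching prefix is /14 -> next hop 92.125.236.160.

92.125.236.160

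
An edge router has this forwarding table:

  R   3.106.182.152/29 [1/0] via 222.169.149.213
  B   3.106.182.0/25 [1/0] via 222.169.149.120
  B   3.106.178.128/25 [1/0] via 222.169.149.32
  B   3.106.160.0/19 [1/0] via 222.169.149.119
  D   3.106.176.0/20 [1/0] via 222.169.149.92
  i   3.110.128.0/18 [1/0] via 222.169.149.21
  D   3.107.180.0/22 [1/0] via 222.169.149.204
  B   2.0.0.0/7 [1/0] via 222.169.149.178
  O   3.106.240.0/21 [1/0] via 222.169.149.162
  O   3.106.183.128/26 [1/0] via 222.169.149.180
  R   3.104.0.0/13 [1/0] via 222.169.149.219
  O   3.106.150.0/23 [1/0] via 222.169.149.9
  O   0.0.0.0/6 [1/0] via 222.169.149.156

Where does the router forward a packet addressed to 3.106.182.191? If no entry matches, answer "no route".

Routes whose prefix contains 3.106.182.191:
  0.0.0.0/6 (0.0.0.0 - 3.255.255.255) -> 222.169.149.156
  2.0.0.0/7 (2.0.0.0 - 3.255.255.255) -> 222.169.149.178
  3.104.0.0/13 (3.104.0.0 - 3.111.255.255) -> 222.169.149.219
  3.106.160.0/19 (3.106.160.0 - 3.106.191.255) -> 222.169.149.119
  3.106.176.0/20 (3.106.176.0 - 3.106.191.255) -> 222.169.149.92
More-specific entries that do NOT match:
  3.106.182.152/29 (3.106.182.152 - 3.106.182.159) does not contain 3.106.182.191
  3.106.183.128/26 (3.106.183.128 - 3.106.183.191) does not contain 3.106.182.191
  3.106.182.0/25 (3.106.182.0 - 3.106.182.127) does not contain 3.106.182.191
  3.106.178.128/25 (3.106.178.128 - 3.106.178.255) does not contain 3.106.182.191
  3.106.150.0/23 (3.106.150.0 - 3.106.151.255) does not contain 3.106.182.191
  3.107.180.0/22 (3.107.180.0 - 3.107.183.255) does not contain 3.106.182.191
  3.106.240.0/21 (3.106.240.0 - 3.106.247.255) does not contain 3.106.182.191
Longest matching prefix is /20 -> next hop 222.169.149.92.

222.169.149.92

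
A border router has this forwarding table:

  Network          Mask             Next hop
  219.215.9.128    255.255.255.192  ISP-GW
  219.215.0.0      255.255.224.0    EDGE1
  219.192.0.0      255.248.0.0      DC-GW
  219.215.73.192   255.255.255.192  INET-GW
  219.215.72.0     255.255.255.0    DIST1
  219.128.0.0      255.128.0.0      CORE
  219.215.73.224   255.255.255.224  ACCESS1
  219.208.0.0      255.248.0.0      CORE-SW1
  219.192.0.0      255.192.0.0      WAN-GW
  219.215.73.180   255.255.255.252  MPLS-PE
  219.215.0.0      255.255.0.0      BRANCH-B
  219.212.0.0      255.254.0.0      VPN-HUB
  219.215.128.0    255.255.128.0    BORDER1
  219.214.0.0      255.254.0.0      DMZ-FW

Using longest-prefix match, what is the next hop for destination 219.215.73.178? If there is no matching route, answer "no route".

BRANCH-B

Routes whose prefix contains 219.215.73.178:
  219.128.0.0/9 (219.128.0.0 - 219.255.255.255) -> CORE
  219.192.0.0/10 (219.192.0.0 - 219.255.255.255) -> WAN-GW
  219.208.0.0/13 (219.208.0.0 - 219.215.255.255) -> CORE-SW1
  219.214.0.0/15 (219.214.0.0 - 219.215.255.255) -> DMZ-FW
  219.215.0.0/16 (219.215.0.0 - 219.215.255.255) -> BRANCH-B
More-specific entries that do NOT match:
  219.215.73.180/30 (219.215.73.180 - 219.215.73.183) does not contain 219.215.73.178
  219.215.73.224/27 (219.215.73.224 - 219.215.73.255) does not contain 219.215.73.178
  219.215.9.128/26 (219.215.9.128 - 219.215.9.191) does not contain 219.215.73.178
  219.215.73.192/26 (219.215.73.192 - 219.215.73.255) does not contain 219.215.73.178
  219.215.72.0/24 (219.215.72.0 - 219.215.72.255) does not contain 219.215.73.178
  219.215.0.0/19 (219.215.0.0 - 219.215.31.255) does not contain 219.215.73.178
  219.215.128.0/17 (219.215.128.0 - 219.215.255.255) does not contain 219.215.73.178
Longest matching prefix is /16 -> next hop BRANCH-B.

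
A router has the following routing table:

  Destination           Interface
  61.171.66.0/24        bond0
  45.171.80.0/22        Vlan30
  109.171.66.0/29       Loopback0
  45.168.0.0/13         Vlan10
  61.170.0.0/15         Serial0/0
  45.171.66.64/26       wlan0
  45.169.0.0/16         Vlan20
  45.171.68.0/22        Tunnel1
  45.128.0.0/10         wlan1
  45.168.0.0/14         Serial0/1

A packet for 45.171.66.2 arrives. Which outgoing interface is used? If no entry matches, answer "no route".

Serial0/1

Routes whose prefix contains 45.171.66.2:
  45.128.0.0/10 (45.128.0.0 - 45.191.255.255) -> wlan1
  45.168.0.0/13 (45.168.0.0 - 45.175.255.255) -> Vlan10
  45.168.0.0/14 (45.168.0.0 - 45.171.255.255) -> Serial0/1
More-specific entries that do NOT match:
  109.171.66.0/29 (109.171.66.0 - 109.171.66.7) does not contain 45.171.66.2
  45.171.66.64/26 (45.171.66.64 - 45.171.66.127) does not contain 45.171.66.2
  61.171.66.0/24 (61.171.66.0 - 61.171.66.255) does not contain 45.171.66.2
  45.171.80.0/22 (45.171.80.0 - 45.171.83.255) does not contain 45.171.66.2
  45.171.68.0/22 (45.171.68.0 - 45.171.71.255) does not contain 45.171.66.2
  45.169.0.0/16 (45.169.0.0 - 45.169.255.255) does not contain 45.171.66.2
  61.170.0.0/15 (61.170.0.0 - 61.171.255.255) does not contain 45.171.66.2
Longest matching prefix is /14 -> interface Serial0/1.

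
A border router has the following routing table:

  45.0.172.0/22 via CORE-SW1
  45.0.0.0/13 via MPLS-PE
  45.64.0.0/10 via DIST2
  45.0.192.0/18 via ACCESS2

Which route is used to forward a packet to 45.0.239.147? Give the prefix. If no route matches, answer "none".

45.0.192.0/18

Entries matching 45.0.239.147:
  45.0.0.0/13 (45.0.0.0 - 45.7.255.255)
  45.0.192.0/18 (45.0.192.0 - 45.0.255.255)
Most specific is 45.0.192.0/18.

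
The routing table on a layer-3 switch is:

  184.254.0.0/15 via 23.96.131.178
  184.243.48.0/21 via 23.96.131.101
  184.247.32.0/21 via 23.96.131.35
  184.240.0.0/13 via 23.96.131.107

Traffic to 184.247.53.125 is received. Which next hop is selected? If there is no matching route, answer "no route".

Routes whose prefix contains 184.247.53.125:
  184.240.0.0/13 (184.240.0.0 - 184.247.255.255) -> 23.96.131.107
More-specific entries that do NOT match:
  184.243.48.0/21 (184.243.48.0 - 184.243.55.255) does not contain 184.247.53.125
  184.247.32.0/21 (184.247.32.0 - 184.247.39.255) does not contain 184.247.53.125
  184.254.0.0/15 (184.254.0.0 - 184.255.255.255) does not contain 184.247.53.125
Longest matching prefix is /13 -> next hop 23.96.131.107.

23.96.131.107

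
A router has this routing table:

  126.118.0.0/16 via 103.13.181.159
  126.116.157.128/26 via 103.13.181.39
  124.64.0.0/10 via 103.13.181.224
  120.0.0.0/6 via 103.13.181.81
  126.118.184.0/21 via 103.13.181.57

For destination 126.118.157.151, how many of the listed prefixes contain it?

Prefixes containing 126.118.157.151:
  126.118.0.0/16 (126.118.0.0 - 126.118.255.255)
Total matching entries: 1.

1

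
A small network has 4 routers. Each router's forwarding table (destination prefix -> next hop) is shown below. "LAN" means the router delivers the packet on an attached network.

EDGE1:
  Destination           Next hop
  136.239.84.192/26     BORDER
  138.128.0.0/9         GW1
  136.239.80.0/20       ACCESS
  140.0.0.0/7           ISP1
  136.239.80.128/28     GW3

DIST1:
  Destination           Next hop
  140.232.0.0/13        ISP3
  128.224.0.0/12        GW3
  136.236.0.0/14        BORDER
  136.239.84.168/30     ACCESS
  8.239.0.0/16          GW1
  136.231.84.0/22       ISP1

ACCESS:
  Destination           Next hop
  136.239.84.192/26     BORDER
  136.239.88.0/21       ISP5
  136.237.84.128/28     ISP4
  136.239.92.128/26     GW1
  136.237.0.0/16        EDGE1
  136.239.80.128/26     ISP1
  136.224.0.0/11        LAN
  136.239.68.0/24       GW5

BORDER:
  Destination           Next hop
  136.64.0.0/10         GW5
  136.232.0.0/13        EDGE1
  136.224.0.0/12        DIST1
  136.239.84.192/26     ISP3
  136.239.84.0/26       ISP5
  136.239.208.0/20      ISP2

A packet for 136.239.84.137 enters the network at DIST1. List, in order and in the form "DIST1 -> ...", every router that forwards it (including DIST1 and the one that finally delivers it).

At DIST1: longest match for 136.239.84.137 is 136.236.0.0/14 -> BORDER
At BORDER: longest match for 136.239.84.137 is 136.232.0.0/13 -> EDGE1
At EDGE1: longest match for 136.239.84.137 is 136.239.80.0/20 -> ACCESS
At ACCESS: longest match for 136.239.84.137 is 136.224.0.0/11 -> LAN

DIST1 -> BORDER -> EDGE1 -> ACCESS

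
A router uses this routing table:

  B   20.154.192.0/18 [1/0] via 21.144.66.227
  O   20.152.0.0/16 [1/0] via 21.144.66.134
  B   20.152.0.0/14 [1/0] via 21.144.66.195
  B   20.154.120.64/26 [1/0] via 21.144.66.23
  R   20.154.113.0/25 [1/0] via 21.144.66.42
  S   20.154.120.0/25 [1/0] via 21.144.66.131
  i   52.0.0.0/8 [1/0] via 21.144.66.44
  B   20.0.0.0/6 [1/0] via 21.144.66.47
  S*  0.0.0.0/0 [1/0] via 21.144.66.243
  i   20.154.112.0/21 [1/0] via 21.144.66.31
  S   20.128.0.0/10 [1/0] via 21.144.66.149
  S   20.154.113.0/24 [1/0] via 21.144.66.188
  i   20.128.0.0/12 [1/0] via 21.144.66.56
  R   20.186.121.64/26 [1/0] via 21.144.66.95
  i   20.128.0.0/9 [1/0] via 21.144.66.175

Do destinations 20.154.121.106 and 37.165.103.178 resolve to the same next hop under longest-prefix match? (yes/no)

no

20.154.121.106: longest match 20.152.0.0/14 -> 21.144.66.195
37.165.103.178: longest match 0.0.0.0/0 -> 21.144.66.243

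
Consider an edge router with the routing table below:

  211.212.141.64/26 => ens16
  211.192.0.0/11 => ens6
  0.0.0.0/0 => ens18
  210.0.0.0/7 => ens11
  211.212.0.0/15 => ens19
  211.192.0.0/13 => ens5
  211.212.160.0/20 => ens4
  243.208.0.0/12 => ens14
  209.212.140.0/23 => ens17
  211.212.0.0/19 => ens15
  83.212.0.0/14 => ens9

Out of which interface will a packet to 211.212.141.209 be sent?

Routes whose prefix contains 211.212.141.209:
  0.0.0.0/0 (default, matches everything) -> ens18
  210.0.0.0/7 (210.0.0.0 - 211.255.255.255) -> ens11
  211.192.0.0/11 (211.192.0.0 - 211.223.255.255) -> ens6
  211.212.0.0/15 (211.212.0.0 - 211.213.255.255) -> ens19
More-specific entries that do NOT match:
  211.212.141.64/26 (211.212.141.64 - 211.212.141.127) does not contain 211.212.141.209
  209.212.140.0/23 (209.212.140.0 - 209.212.141.255) does not contain 211.212.141.209
  211.212.160.0/20 (211.212.160.0 - 211.212.175.255) does not contain 211.212.141.209
  211.212.0.0/19 (211.212.0.0 - 211.212.31.255) does not contain 211.212.141.209
Longest matching prefix is /15 -> interface ens19.

ens19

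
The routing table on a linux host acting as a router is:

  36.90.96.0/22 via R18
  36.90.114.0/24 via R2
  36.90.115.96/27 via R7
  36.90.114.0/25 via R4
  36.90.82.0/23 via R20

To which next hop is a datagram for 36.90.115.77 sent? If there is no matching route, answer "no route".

no route

No entry's prefix contains 36.90.115.77; there is no default route.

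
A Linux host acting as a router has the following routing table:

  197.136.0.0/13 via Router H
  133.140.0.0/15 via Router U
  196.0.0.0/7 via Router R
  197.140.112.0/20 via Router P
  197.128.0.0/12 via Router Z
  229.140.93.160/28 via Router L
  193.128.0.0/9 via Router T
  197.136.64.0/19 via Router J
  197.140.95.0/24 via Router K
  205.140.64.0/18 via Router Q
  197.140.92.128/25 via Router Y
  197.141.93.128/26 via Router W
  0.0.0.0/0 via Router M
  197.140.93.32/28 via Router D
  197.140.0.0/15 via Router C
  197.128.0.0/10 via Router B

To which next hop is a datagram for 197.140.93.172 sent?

Router C

Routes whose prefix contains 197.140.93.172:
  0.0.0.0/0 (default, matches everything) -> Router M
  196.0.0.0/7 (196.0.0.0 - 197.255.255.255) -> Router R
  197.128.0.0/10 (197.128.0.0 - 197.191.255.255) -> Router B
  197.128.0.0/12 (197.128.0.0 - 197.143.255.255) -> Router Z
  197.136.0.0/13 (197.136.0.0 - 197.143.255.255) -> Router H
  197.140.0.0/15 (197.140.0.0 - 197.141.255.255) -> Router C
More-specific entries that do NOT match:
  229.140.93.160/28 (229.140.93.160 - 229.140.93.175) does not contain 197.140.93.172
  197.140.93.32/28 (197.140.93.32 - 197.140.93.47) does not contain 197.140.93.172
  197.141.93.128/26 (197.141.93.128 - 197.141.93.191) does not contain 197.140.93.172
  197.140.92.128/25 (197.140.92.128 - 197.140.92.255) does not contain 197.140.93.172
  197.140.95.0/24 (197.140.95.0 - 197.140.95.255) does not contain 197.140.93.172
  197.140.112.0/20 (197.140.112.0 - 197.140.127.255) does not contain 197.140.93.172
  197.136.64.0/19 (197.136.64.0 - 197.136.95.255) does not contain 197.140.93.172
  205.140.64.0/18 (205.140.64.0 - 205.140.127.255) does not contain 197.140.93.172
Longest matching prefix is /15 -> next hop Router C.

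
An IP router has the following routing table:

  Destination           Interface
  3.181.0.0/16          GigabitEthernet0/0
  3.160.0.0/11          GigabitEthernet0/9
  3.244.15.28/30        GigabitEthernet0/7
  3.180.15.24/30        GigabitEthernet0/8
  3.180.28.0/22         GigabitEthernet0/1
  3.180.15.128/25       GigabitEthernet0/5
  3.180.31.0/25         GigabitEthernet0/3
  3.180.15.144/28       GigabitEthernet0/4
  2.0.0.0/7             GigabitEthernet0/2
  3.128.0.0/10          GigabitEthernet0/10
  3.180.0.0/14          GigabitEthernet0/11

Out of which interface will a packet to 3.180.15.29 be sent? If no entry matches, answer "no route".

Routes whose prefix contains 3.180.15.29:
  2.0.0.0/7 (2.0.0.0 - 3.255.255.255) -> GigabitEthernet0/2
  3.128.0.0/10 (3.128.0.0 - 3.191.255.255) -> GigabitEthernet0/10
  3.160.0.0/11 (3.160.0.0 - 3.191.255.255) -> GigabitEthernet0/9
  3.180.0.0/14 (3.180.0.0 - 3.183.255.255) -> GigabitEthernet0/11
More-specific entries that do NOT match:
  3.244.15.28/30 (3.244.15.28 - 3.244.15.31) does not contain 3.180.15.29
  3.180.15.24/30 (3.180.15.24 - 3.180.15.27) does not contain 3.180.15.29
  3.180.15.144/28 (3.180.15.144 - 3.180.15.159) does not contain 3.180.15.29
  3.180.15.128/25 (3.180.15.128 - 3.180.15.255) does not contain 3.180.15.29
  3.180.31.0/25 (3.180.31.0 - 3.180.31.127) does not contain 3.180.15.29
  3.180.28.0/22 (3.180.28.0 - 3.180.31.255) does not contain 3.180.15.29
  3.181.0.0/16 (3.181.0.0 - 3.181.255.255) does not contain 3.180.15.29
Longest matching prefix is /14 -> interface GigabitEthernet0/11.

GigabitEthernet0/11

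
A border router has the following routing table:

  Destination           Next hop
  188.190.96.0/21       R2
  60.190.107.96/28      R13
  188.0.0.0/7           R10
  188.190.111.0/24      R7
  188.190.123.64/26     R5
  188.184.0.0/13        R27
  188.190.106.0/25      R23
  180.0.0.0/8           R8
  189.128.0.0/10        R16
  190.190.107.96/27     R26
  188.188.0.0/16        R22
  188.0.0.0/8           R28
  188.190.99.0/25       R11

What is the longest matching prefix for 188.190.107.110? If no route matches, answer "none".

Entries matching 188.190.107.110:
  188.0.0.0/7 (188.0.0.0 - 189.255.255.255)
  188.0.0.0/8 (188.0.0.0 - 188.255.255.255)
  188.184.0.0/13 (188.184.0.0 - 188.191.255.255)
Most specific is 188.184.0.0/13.

188.184.0.0/13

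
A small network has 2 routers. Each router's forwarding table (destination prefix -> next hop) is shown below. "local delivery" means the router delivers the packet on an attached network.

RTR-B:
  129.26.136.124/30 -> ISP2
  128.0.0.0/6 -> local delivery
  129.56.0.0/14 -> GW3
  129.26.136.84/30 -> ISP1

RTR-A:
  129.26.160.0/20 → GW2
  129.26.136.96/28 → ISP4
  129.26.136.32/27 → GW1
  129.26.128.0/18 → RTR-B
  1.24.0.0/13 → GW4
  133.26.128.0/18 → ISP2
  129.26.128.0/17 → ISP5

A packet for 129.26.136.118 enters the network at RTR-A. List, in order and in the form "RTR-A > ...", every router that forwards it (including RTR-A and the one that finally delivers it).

At RTR-A: longest match for 129.26.136.118 is 129.26.128.0/18 -> RTR-B
At RTR-B: longest match for 129.26.136.118 is 128.0.0.0/6 -> local delivery

RTR-A > RTR-B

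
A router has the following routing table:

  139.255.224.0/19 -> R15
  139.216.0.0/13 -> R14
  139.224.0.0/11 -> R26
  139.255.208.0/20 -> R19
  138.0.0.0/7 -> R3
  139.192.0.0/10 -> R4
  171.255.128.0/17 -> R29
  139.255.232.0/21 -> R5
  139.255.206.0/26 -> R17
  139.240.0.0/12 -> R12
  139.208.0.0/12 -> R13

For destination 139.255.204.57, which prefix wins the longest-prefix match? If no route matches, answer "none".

Entries matching 139.255.204.57:
  138.0.0.0/7 (138.0.0.0 - 139.255.255.255)
  139.192.0.0/10 (139.192.0.0 - 139.255.255.255)
  139.224.0.0/11 (139.224.0.0 - 139.255.255.255)
  139.240.0.0/12 (139.240.0.0 - 139.255.255.255)
Most specific is 139.240.0.0/12.

139.240.0.0/12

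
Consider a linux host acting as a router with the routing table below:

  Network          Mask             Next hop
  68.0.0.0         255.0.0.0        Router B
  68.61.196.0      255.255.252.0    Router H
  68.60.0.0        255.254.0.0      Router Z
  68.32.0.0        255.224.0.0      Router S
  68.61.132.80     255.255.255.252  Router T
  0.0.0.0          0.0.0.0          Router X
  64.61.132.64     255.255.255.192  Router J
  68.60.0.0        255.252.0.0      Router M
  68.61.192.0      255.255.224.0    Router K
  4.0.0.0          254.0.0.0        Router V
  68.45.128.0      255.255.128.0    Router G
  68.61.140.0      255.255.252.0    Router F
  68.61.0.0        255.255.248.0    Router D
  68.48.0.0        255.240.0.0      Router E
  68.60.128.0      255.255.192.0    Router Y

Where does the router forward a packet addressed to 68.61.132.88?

Routes whose prefix contains 68.61.132.88:
  0.0.0.0/0 (default, matches everything) -> Router X
  68.0.0.0/8 (68.0.0.0 - 68.255.255.255) -> Router B
  68.32.0.0/11 (68.32.0.0 - 68.63.255.255) -> Router S
  68.48.0.0/12 (68.48.0.0 - 68.63.255.255) -> Router E
  68.60.0.0/14 (68.60.0.0 - 68.63.255.255) -> Router M
  68.60.0.0/15 (68.60.0.0 - 68.61.255.255) -> Router Z
More-specific entries that do NOT match:
  68.61.132.80/30 (68.61.132.80 - 68.61.132.83) does not contain 68.61.132.88
  64.61.132.64/26 (64.61.132.64 - 64.61.132.127) does not contain 68.61.132.88
  68.61.196.0/22 (68.61.196.0 - 68.61.199.255) does not contain 68.61.132.88
  68.61.140.0/22 (68.61.140.0 - 68.61.143.255) does not contain 68.61.132.88
  68.61.0.0/21 (68.61.0.0 - 68.61.7.255) does not contain 68.61.132.88
  68.61.192.0/19 (68.61.192.0 - 68.61.223.255) does not contain 68.61.132.88
  68.60.128.0/18 (68.60.128.0 - 68.60.191.255) does not contain 68.61.132.88
  68.45.128.0/17 (68.45.128.0 - 68.45.255.255) does not contain 68.61.132.88
Longest matching prefix is /15 -> next hop Router Z.

Router Z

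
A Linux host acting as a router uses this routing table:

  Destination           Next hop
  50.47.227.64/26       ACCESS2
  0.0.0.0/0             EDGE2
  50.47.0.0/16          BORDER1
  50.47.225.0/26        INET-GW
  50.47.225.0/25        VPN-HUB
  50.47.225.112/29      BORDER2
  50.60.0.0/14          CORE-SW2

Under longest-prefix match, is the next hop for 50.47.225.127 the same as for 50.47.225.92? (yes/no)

yes

50.47.225.127: longest match 50.47.225.0/25 -> VPN-HUB
50.47.225.92: longest match 50.47.225.0/25 -> VPN-HUB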